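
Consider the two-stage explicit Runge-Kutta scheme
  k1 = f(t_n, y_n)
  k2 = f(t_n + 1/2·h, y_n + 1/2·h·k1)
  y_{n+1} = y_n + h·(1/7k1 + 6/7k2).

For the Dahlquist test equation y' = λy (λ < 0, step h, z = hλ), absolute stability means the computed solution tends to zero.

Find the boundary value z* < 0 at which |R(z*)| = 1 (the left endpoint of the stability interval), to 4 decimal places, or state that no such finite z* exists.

z* = -2.3333.

Test eqn y'=λy, z=hλ:
  k1=λy_n ⇒ h·k1=z·y_n;  k2=λ(1+1/2z)y_n ⇒ h·k2=z(1+1/2z)y_n
  y_{n+1}/y_n = 1 + 1/7z + 6/7z(1+1/2z) = 1 + z + 3/7z²
  R(z) = 1 + z + 3/7z².

Boundary: |R(x)|=1, x<0.
x=-0.91: |R|=0.4449
R=1: x+3/7x²=0 ⇒ x=−7/3=-2.3333; min R=1−1/(4·3/7)=0.4167>−1
Confirm numerically:
  x=-2.000: |R|=0.71429 <1
  x=-1.963: |R|=0.68844 <1
  x=-1.901: |R|=0.64777 <1
  x=-1.276: |R|=0.42179 <1
  x=-2.591: |R|=1.28612 >1
  x=-2.543: |R|=1.22851 >1
  x=-2.504: |R|=1.18315 >1
Interval (-2.3333, 0).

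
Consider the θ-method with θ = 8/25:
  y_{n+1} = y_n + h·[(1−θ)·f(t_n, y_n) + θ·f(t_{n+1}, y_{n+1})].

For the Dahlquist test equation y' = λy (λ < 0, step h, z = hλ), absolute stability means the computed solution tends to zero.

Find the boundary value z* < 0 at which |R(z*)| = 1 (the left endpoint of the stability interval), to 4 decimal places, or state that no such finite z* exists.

With y'=λy (z=hλ):
  y_{n+1} = y_n + z·[17/25·y_n + 8/25·y_{n+1}] ⇒ (1 − 8/25z)y_{n+1} = (1 + 17/25z)y_n
  so R(z) = (1 + 17/25z)/(1 − 8/25z).

Need |R(x)|<1, x<0.
x=-1.19: |R|=0.1382
R=−1: 1+17/25x = −1+8/25x ⇒ -9/25x=2 ⇒ x=2/(-9/25)=-5.5556
Confirm numerically:
  x=-5.352: |R|=0.97299 <1
  x=-4.469: |R|=0.83903 <1
  x=-3.740: |R|=0.70248 <1
  x=-2.971: |R|=0.52303 <1
  x=-5.909: |R|=1.04401 >1
  x=-5.716: |R|=1.02042 >1
So |R|<1 on (-5.5556, 0).

z* = -5.5556.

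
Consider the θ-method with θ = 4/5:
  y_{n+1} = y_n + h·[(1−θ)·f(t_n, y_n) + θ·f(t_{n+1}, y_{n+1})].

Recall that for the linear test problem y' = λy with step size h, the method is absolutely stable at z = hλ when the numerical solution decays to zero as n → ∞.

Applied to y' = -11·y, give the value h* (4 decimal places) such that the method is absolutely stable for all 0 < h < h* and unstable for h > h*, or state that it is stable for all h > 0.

unbounded; (−∞, 0). Any h>0 works for λ=-11.

With y'=λy (z=hλ):
  y_{n+1} = y_n + z·[1/5·y_n + 4/5·y_{n+1}] ⇒ (1 − 4/5z)y_{n+1} = (1 + 1/5z)y_n
  ⇒ R(z) = (1 + 1/5z)/(1 − 4/5z).

Solve |R(x)|<1 on ℝ⁻.
x=-0.9: |R|=0.4767
x=-2: |R|=0.2308
x=-10: |R|=0.1111
x=-100: |R|=0.2346
θ=4/5≥1/2 ⇒ |1+1/5x|<|1−4/5x| ∀x<0 ⇒ unbounded interval.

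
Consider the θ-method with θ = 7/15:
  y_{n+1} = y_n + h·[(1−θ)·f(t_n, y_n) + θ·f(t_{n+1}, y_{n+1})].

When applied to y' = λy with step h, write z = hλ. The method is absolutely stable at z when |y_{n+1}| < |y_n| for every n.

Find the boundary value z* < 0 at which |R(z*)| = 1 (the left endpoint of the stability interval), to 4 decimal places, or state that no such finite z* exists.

z* = -30.0000.

With y'=λy (z=hλ):
  y_{n+1} = y_n + z·[8/15·y_n + 7/15·y_{n+1}] ⇒ (1 − 7/15z)y_{n+1} = (1 + 8/15z)y_n
  R(z) = (1 + 8/15z)/(1 − 7/15z).

Find x<0 with |R(x)|<1.
x=-1.66: |R|=0.0646
R=−1: 1+8/15x = −1+7/15x ⇒ -1/15x=2 ⇒ x=2/(-1/15)=-30.0000
Confirm numerically:
  x=-28.374: |R|=0.99239 <1
  x=-24.532: |R|=0.97072 <1
  x=-24.173: |R|=0.96837 <1
  x=-30.431: |R|=1.00189 >1
  x=-30.205: |R|=1.00091 >1
  x=-30.055: |R|=1.00024 >1
Stable set (-30.0000, 0).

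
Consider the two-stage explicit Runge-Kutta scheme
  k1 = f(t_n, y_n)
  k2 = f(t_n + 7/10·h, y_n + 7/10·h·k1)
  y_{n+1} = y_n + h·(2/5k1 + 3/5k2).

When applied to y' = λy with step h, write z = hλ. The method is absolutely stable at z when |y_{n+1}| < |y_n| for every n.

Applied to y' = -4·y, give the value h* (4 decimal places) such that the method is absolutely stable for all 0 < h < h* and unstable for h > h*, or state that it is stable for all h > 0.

(-2.3810,0); λ=-4 ⇒ h* = (50/21)/4 = 0.5952.

Set f=λy, z=hλ:
  k1=λy_n ⇒ h·k1=z·y_n;  k2=λ(1+7/10z)y_n ⇒ h·k2=z(1+7/10z)y_n
  y_{n+1}/y_n = 1 + 2/5z + 3/5z(1+7/10z) = 1 + z + 21/50z²
  R(z) = 1 + z + 21/50z².

Boundary: |R(x)|=1, x<0.
x=-1.65: |R|=0.4934
R=1: x+21/50x²=0 ⇒ x=−50/21=-2.3810; min R=1−1/(4·21/50)=0.4048>−1
Confirm numerically:
  x=-1.721: |R|=0.52297 <1
  x=-1.353: |R|=0.41586 <1
  x=-1.182: |R|=0.40479 <1
  x=-1.097: |R|=0.40843 <1
  x=-2.967: |R|=1.73030 >1
  x=-2.476: |R|=1.09884 >1
Stable set (-2.3810, 0).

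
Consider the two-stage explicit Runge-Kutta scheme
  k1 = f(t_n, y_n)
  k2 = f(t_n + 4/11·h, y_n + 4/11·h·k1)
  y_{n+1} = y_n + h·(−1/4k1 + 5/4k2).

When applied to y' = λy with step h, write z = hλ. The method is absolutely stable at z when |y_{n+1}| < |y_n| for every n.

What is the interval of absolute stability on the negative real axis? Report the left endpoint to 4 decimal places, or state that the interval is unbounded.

Set f=λy, z=hλ:
  k1=λy_n ⇒ h·k1=z·y_n;  k2=λ(1+4/11z)y_n ⇒ h·k2=z(1+4/11z)y_n
  y_{n+1}/y_n = 1 − 1/4z + 5/4z(1+4/11z) = 1 + z + 5/11z²
  R(z) = 1 + z + 5/11z².

Need |R(x)|<1, x<0.
x=-1.69: |R|=0.6082
R=1: x+5/11x²=0 ⇒ x=−11/5=-2.2000; min R=1−1/(4·5/11)=0.4500>−1
Confirm numerically:
  x=-1.809: |R|=0.67849 <1
  x=-1.536: |R|=0.53641 <1
  x=-0.997: |R|=0.45482 <1
  x=-0.892: |R|=0.46967 <1
  x=-2.755: |R|=1.69501 >1
  x=-2.591: |R|=1.46049 >1
  x=-2.535: |R|=1.38601 >1
Interval (-2.2000, 0).

(-2.2000, 0).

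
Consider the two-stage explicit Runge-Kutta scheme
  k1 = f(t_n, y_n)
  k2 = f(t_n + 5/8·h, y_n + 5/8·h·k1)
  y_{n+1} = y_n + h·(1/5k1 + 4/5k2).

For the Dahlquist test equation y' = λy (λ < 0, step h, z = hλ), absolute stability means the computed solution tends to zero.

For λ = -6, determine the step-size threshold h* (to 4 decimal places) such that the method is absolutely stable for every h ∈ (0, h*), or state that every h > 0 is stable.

(-2.0000,0); λ=-6 ⇒ h* = (2)/6 = 0.3333.

Set f=λy, z=hλ:
  k1=λy_n ⇒ h·k1=z·y_n;  k2=λ(1+5/8z)y_n ⇒ h·k2=z(1+5/8z)y_n
  y_{n+1}/y_n = 1 + 1/5z + 4/5z(1+5/8z) = 1 + z + 1/2z²
  Hence R(z) = 1 + z + 1/2z².

Solve |R(x)|<1 on ℝ⁻.
x=-1.19: |R|=0.5181
R=1: x+1/2x²=0 ⇒ x=−2=-2.0000; min R=1−1/(4·1/2)=0.5000>−1
Confirm numerically:
  x=-1.724: |R|=0.76209 <1
  x=-1.242: |R|=0.52928 <1
  x=-1.223: |R|=0.52486 <1
  x=-1.160: |R|=0.51280 <1
  x=-2.487: |R|=1.60558 >1
  x=-2.166: |R|=1.17978 >1
  x=-2.085: |R|=1.08861 >1
Interval (-2.0000, 0).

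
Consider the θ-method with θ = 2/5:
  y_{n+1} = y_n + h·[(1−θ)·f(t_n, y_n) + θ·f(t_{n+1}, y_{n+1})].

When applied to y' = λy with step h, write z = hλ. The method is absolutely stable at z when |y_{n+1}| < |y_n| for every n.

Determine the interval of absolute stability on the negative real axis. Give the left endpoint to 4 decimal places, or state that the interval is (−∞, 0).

With y'=λy (z=hλ):
  y_{n+1} = y_n + z·[3/5·y_n + 2/5·y_{n+1}] ⇒ (1 − 2/5z)y_{n+1} = (1 + 3/5z)y_n
  R(z) = (1 + 3/5z)/(1 − 2/5z).

Boundary: |R(x)|=1, x<0.
x=-0.9: |R|=0.3382
R=−1: 1+3/5x = −1+2/5x ⇒ -1/5x=2 ⇒ x=2/(-1/5)=-10.0000
Confirm numerically:
  x=-8.995: |R|=0.95629 <1
  x=-8.805: |R|=0.94715 <1
  x=-8.125: |R|=0.91176 <1
  x=-6.584: |R|=0.81198 <1
  x=-10.517: |R|=1.01986 >1
  x=-10.430: |R|=1.01663 >1
  x=-10.394: |R|=1.01528 >1
Stable set (-10.0000, 0).

(-10.0000, 0).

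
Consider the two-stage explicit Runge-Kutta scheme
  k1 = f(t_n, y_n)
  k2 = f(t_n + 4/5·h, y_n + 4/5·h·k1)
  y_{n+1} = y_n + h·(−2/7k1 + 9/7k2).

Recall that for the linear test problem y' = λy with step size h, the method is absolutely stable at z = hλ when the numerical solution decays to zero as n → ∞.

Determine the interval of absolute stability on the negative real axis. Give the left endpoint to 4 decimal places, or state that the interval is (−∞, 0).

z∈(-0.9722,0).

Set f=λy, z=hλ:
  k1=λy_n ⇒ h·k1=z·y_n;  k2=λ(1+4/5z)y_n ⇒ h·k2=z(1+4/5z)y_n
  y_{n+1}/y_n = 1 − 2/7z + 9/7z(1+4/5z) = 1 + z + 36/35z²
  so R(z) = 1 + z + 36/35z².

Find x<0 with |R(x)|<1.
x=-1.74: |R|=2.3741
R=1: x+36/35x²=0 ⇒ x=−35/36=-0.9722; min R=1−1/(4·36/35)=0.7569>−1
Confirm numerically:
  x=-0.690: |R|=0.79970 <1
  x=-0.660: |R|=0.78805 <1
  x=-0.476: |R|=0.75705 <1
  x=-0.413: |R|=0.76244 <1
  x=-1.413: |R|=1.64061 >1
  x=-1.028: |R|=1.05898 >1
Interval (-0.9722, 0).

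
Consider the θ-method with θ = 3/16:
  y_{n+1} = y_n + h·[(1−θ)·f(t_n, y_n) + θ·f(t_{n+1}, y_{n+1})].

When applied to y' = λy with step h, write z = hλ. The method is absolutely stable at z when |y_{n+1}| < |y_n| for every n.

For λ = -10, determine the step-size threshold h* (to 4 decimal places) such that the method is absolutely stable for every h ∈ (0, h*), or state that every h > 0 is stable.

(-3.2000,0); λ=-10 ⇒ h* = (16/5)/10 = 0.3200.

Set f=λy, z=hλ:
  y_{n+1} = y_n + z·[13/16·y_n + 3/16·y_{n+1}] ⇒ (1 − 3/16z)y_{n+1} = (1 + 13/16z)y_n
  so R(z) = (1 + 13/16z)/(1 − 3/16z).

Find x<0 with |R(x)|<1.
x=-0.44: |R|=0.5935
R=−1: 1+13/16x = −1+3/16x ⇒ -5/8x=2 ⇒ x=2/(-5/8)=-3.2000
Confirm numerically:
  x=-2.916: |R|=0.88524 <1
  x=-2.566: |R|=0.73247 <1
  x=-1.847: |R|=0.37190 <1
  x=-1.791: |R|=0.34076 <1
  x=-3.747: |R|=1.20080 >1
  x=-3.470: |R|=1.10223 >1
So |R|<1 on (-3.2000, 0).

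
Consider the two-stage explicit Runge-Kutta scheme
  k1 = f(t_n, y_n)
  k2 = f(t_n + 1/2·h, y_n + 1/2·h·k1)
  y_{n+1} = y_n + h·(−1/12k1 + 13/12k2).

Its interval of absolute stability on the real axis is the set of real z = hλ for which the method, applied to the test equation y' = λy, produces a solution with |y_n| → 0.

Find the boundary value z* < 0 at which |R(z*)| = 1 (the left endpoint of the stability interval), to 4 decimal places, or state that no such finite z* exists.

z* = -1.8462.

With y'=λy (z=hλ):
  k1=λy_n ⇒ h·k1=z·y_n;  k2=λ(1+1/2z)y_n ⇒ h·k2=z(1+1/2z)y_n
  y_{n+1}/y_n = 1 − 1/12z + 13/12z(1+1/2z) = 1 + z + 13/24z²
  R(z) = 1 + z + 13/24z².

Boundary: |R(x)|=1, x<0.
x=-0.46: |R|=0.6546
R=1: x+13/24x²=0 ⇒ x=−24/13=-1.8462; min R=1−1/(4·13/24)=0.5385>−1
Confirm numerically:
  x=-1.493: |R|=0.71440 <1
  x=-1.401: |R|=0.66218 <1
  x=-1.399: |R|=0.66115 <1
  x=-2.026: |R|=1.19737 >1
  x=-1.982: |R|=1.14584 >1
  x=-1.939: |R|=1.09752 >1
Stable set (-1.8462, 0).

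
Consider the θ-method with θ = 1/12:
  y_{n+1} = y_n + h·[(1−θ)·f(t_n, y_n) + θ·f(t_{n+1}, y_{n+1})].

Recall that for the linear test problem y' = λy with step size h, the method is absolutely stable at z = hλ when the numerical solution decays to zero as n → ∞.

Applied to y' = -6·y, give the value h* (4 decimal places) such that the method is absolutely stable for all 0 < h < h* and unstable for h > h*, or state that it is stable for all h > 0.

(-2.4000,0); λ=-6 ⇒ h* = (12/5)/6 = 0.4000.

On y'=λy, z=hλ:
  y_{n+1} = y_n + z·[11/12·y_n + 1/12·y_{n+1}] ⇒ (1 − 1/12z)y_{n+1} = (1 + 11/12z)y_n
  ⇒ R(z) = (1 + 11/12z)/(1 − 1/12z).

Solve |R(x)|<1 on ℝ⁻.
x=-1.43: |R|=0.2777
R=−1: 1+11/12x = −1+1/12x ⇒ -5/6x=2 ⇒ x=2/(-5/6)=-2.4000
Confirm numerically:
  x=-2.198: |R|=0.85773 <1
  x=-2.062: |R|=0.75964 <1
  x=-1.959: |R|=0.68407 <1
  x=-1.884: |R|=0.62835 <1
  x=-2.859: |R|=1.30890 >1
  x=-2.431: |R|=1.02148 >1
Stable set (-2.4000, 0).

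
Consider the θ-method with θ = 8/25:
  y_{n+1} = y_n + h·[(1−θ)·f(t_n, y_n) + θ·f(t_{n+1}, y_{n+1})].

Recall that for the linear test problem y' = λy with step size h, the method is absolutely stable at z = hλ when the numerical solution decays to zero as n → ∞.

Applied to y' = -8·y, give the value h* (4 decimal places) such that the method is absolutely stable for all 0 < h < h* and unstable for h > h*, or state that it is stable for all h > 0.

With y'=λy (z=hλ):
  y_{n+1} = y_n + z·[17/25·y_n + 8/25·y_{n+1}] ⇒ (1 − 8/25z)y_{n+1} = (1 + 17/25z)y_n
  R(z) = (1 + 17/25z)/(1 − 8/25z).

Boundary: |R(x)|=1, x<0.
x=-1.57: |R|=0.0450
R=−1: 1+17/25x = −1+8/25x ⇒ -9/25x=2 ⇒ x=2/(-9/25)=-5.5556
Confirm numerically:
  x=-4.262: |R|=0.80300 <1
  x=-3.462: |R|=0.64244 <1
  x=-3.111: |R|=0.55899 <1
  x=-5.704: |R|=1.01891 >1
  x=-5.681: |R|=1.01603 >1
Stable set (-5.5556, 0).

(-5.5556,0); λ=-8 ⇒ h* = (50/9)/8 = 0.6944.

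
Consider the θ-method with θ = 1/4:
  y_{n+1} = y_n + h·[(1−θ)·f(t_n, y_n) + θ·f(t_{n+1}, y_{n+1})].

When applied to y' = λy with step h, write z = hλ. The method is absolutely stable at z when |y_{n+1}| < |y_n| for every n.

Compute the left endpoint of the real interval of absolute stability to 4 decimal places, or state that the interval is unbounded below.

z* = -4.0000.

Test eqn y'=λy, z=hλ:
  y_{n+1} = y_n + z·[3/4·y_n + 1/4·y_{n+1}] ⇒ (1 − 1/4z)y_{n+1} = (1 + 3/4z)y_n
  R(z) = (1 + 3/4z)/(1 − 1/4z).

Find x<0 with |R(x)|<1.
x=-1.72: |R|=0.2028
R=−1: 1+3/4x = −1+1/4x ⇒ -1/2x=2 ⇒ x=2/(-1/2)=-4.0000
Confirm numerically:
  x=-3.134: |R|=0.75722 <1
  x=-3.110: |R|=0.74965 <1
  x=-1.723: |R|=0.20426 <1
  x=-4.274: |R|=1.06623 >1
  x=-4.154: |R|=1.03777 >1
So |R|<1 on (-4.0000, 0).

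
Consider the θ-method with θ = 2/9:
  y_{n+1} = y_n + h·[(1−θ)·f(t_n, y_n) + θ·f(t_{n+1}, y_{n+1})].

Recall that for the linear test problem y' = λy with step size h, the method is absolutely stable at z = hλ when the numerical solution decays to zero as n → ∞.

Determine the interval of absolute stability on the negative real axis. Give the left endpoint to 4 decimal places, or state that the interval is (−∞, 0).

(-3.6000, 0).

On y'=λy, z=hλ:
  y_{n+1} = y_n + z·[7/9·y_n + 2/9·y_{n+1}] ⇒ (1 − 2/9z)y_{n+1} = (1 + 7/9z)y_n
  R(z) = (1 + 7/9z)/(1 − 2/9z).

Find x<0 with |R(x)|<1.
x=-0.87: |R|=0.2709
R=−1: 1+7/9x = −1+2/9x ⇒ -5/9x=2 ⇒ x=2/(-5/9)=-3.6000
Confirm numerically:
  x=-2.220: |R|=0.48661 <1
  x=-2.085: |R|=0.42483 <1
  x=-1.846: |R|=0.30901 <1
  x=-3.683: |R|=1.02536 >1
  x=-3.673: |R|=1.02233 >1
  x=-3.671: |R|=1.02172 >1
Interval (-3.6000, 0).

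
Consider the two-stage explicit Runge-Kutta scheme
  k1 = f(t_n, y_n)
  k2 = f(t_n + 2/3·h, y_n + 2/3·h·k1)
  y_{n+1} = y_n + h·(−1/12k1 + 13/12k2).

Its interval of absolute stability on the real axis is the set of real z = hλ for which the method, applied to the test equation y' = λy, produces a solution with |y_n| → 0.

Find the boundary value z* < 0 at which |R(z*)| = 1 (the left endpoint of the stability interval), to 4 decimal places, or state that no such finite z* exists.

Set f=λy, z=hλ:
  k1=λy_n ⇒ h·k1=z·y_n;  k2=λ(1+2/3z)y_n ⇒ h·k2=z(1+2/3z)y_n
  y_{n+1}/y_n = 1 − 1/12z + 13/12z(1+2/3z) = 1 + z + 13/18z²
  so R(z) = 1 + z + 13/18z².

Find x<0 with |R(x)|<1.
x=-0.98: |R|=0.7136
R=1: x+13/18x²=0 ⇒ x=−18/13=-1.3846; min R=1−1/(4·13/18)=0.6538>−1
Confirm numerically:
  x=-1.262: |R|=0.88824 <1
  x=-0.929: |R|=0.69431 <1
  x=-0.878: |R|=0.67875 <1
  x=-0.558: |R|=0.66687 <1
  x=-1.911: |R|=1.72650 >1
  x=-1.588: |R|=1.23326 >1
Interval (-1.3846, 0).

z* = -1.3846.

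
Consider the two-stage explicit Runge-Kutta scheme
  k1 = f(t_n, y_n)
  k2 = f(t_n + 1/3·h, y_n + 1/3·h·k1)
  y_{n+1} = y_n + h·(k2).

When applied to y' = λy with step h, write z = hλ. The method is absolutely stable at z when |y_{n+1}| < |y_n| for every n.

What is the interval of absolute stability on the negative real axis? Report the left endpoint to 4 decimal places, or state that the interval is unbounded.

Set f=λy, z=hλ:
  k1=λy_n ⇒ h·k1=z·y_n;  k2=λ(1+1/3z)y_n ⇒ h·k2=z(1+1/3z)y_n
  y_{n+1}/y_n = 1 + z(1+1/3z) = 1 + z + 1/3z²
  ⇒ R(z) = 1 + z + 1/3z².

Need |R(x)|<1, x<0.
x=-0.46: |R|=0.6105
R=1: x+1/3x²=0 ⇒ x=−3=-3.0000; min R=1−1/(4·1/3)=0.2500>−1
Confirm numerically:
  x=-2.952: |R|=0.95277 <1
  x=-2.138: |R|=0.38568 <1
  x=-1.387: |R|=0.25426 <1
  x=-1.366: |R|=0.25599 <1
  x=-3.567: |R|=1.67416 >1
  x=-3.443: |R|=1.50842 >1
Interval (-3.0000, 0).

z∈(-3.0000,0).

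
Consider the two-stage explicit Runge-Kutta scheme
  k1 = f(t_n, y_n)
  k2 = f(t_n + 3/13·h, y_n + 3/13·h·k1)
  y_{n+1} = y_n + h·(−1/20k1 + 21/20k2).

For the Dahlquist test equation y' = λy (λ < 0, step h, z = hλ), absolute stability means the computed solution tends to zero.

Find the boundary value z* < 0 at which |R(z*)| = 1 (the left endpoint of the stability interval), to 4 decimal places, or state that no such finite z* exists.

Set f=λy, z=hλ:
  k1=λy_n ⇒ h·k1=z·y_n;  k2=λ(1+3/13z)y_n ⇒ h·k2=z(1+3/13z)y_n
  y_{n+1}/y_n = 1 − 1/20z + 21/20z(1+3/13z) = 1 + z + 63/260z²
  ⇒ R(z) = 1 + z + 63/260z².

Need |R(x)|<1, x<0.
x=-0.88: |R|=0.3076
R=1: x+63/260x²=0 ⇒ x=−260/63=-4.1270; min R=1−1/(4·63/260)=-0.0317>−1
Confirm numerically:
  x=-3.885: |R|=0.77220 <1
  x=-3.577: |R|=0.52331 <1
  x=-2.214: |R|=0.02626 <1
  x=-4.668: |R|=1.61194 >1
  x=-4.398: |R|=1.28881 >1
  x=-4.233: |R|=1.10874 >1
Stable set (-4.1270, 0).

z* = -4.1270.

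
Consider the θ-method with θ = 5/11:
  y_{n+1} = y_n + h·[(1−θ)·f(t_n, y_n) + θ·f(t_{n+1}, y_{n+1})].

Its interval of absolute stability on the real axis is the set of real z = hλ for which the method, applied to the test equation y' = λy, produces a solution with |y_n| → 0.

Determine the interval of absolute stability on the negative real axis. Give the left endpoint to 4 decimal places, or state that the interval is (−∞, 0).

z∈(-22.0000,0).

With y'=λy (z=hλ):
  y_{n+1} = y_n + z·[6/11·y_n + 5/11·y_{n+1}] ⇒ (1 − 5/11z)y_{n+1} = (1 + 6/11z)y_n
  Hence R(z) = (1 + 6/11z)/(1 − 5/11z).

Need |R(x)|<1, x<0.
x=-0.89: |R|=0.3663
R=−1: 1+6/11x = −1+5/11x ⇒ -1/11x=2 ⇒ x=2/(-1/11)=-22.0000
Confirm numerically:
  x=-11.442: |R|=0.84521 <1
  x=-10.962: |R|=0.83227 <1
  x=-9.589: |R|=0.78945 <1
  x=-22.587: |R|=1.00474 >1
  x=-22.328: |R|=1.00267 >1
  x=-22.109: |R|=1.00090 >1
Stable set (-22.0000, 0).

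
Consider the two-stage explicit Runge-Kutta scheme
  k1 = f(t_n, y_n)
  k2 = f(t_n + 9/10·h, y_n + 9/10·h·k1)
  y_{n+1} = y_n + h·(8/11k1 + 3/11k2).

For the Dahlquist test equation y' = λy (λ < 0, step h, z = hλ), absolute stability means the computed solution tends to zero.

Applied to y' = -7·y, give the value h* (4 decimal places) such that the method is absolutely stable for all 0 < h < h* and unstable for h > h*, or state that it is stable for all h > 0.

(-4.0741,0); λ=-7 ⇒ h* = (110/27)/7 = 0.5820.

With y'=λy (z=hλ):
  k1=λy_n ⇒ h·k1=z·y_n;  k2=λ(1+9/10z)y_n ⇒ h·k2=z(1+9/10z)y_n
  y_{n+1}/y_n = 1 + 8/11z + 3/11z(1+9/10z) = 1 + z + 27/110z²
  so R(z) = 1 + z + 27/110z².

Solve |R(x)|<1 on ℝ⁻.
x=-0.98: |R|=0.2557
R=1: x+27/110x²=0 ⇒ x=−110/27=-4.0741; min R=1−1/(4·27/110)=-0.0185>−1
Confirm numerically:
  x=-1.925: |R|=0.01544 <1
  x=-1.904: |R|=0.01417 <1
  x=-1.691: |R|=0.01087 <1
  x=-4.495: |R|=1.46442 >1
  x=-4.492: |R|=1.46080 >1
  x=-4.360: |R|=1.30599 >1
Stable set (-4.0741, 0).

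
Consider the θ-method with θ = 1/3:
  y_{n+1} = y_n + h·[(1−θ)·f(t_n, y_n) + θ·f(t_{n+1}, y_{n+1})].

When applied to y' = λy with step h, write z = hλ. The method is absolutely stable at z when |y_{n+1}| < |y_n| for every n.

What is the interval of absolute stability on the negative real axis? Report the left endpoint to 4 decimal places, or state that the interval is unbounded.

With y'=λy (z=hλ):
  y_{n+1} = y_n + z·[2/3·y_n + 1/3·y_{n+1}] ⇒ (1 − 1/3z)y_{n+1} = (1 + 2/3z)y_n
  R(z) = (1 + 2/3z)/(1 − 1/3z).

Need |R(x)|<1, x<0.
x=-0.63: |R|=0.4793
R=−1: 1+2/3x = −1+1/3x ⇒ -1/3x=2 ⇒ x=2/(-1/3)=-6.0000
Confirm numerically:
  x=-5.874: |R|=0.98580 <1
  x=-2.840: |R|=0.45890 <1
  x=-2.766: |R|=0.43913 <1
  x=-6.380: |R|=1.04051 >1
  x=-6.338: |R|=1.03620 >1
  x=-6.277: |R|=1.02986 >1
So |R|<1 on (-6.0000, 0).

(-6.0000, 0).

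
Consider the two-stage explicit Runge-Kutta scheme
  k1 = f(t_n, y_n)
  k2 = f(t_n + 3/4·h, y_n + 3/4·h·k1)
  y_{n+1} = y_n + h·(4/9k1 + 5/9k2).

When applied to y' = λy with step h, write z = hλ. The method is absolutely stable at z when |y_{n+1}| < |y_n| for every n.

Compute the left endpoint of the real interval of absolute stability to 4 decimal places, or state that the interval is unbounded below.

z* = -2.4000.

Test eqn y'=λy, z=hλ:
  k1=λy_n ⇒ h·k1=z·y_n;  k2=λ(1+3/4z)y_n ⇒ h·k2=z(1+3/4z)y_n
  y_{n+1}/y_n = 1 + 4/9z + 5/9z(1+3/4z) = 1 + z + 5/12z²
  so R(z) = 1 + z + 5/12z².

Boundary: |R(x)|=1, x<0.
x=-1.18: |R|=0.4002
R=1: x+5/12x²=0 ⇒ x=−12/5=-2.4000; min R=1−1/(4·5/12)=0.4000>−1
Confirm numerically:
  x=-2.348: |R|=0.94913 <1
  x=-2.020: |R|=0.68017 <1
  x=-1.215: |R|=0.40009 <1
  x=-2.851: |R|=1.53575 >1
  x=-2.735: |R|=1.38176 >1
  x=-2.546: |R|=1.15488 >1
Stable set (-2.4000, 0).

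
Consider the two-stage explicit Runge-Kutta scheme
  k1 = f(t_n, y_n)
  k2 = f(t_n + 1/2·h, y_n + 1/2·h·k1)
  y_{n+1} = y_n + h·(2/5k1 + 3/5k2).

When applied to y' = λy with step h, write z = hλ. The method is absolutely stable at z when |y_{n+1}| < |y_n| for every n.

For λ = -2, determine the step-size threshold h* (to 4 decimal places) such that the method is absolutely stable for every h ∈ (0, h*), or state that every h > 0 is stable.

(-3.3333,0); λ=-2 ⇒ h* = (10/3)/2 = 1.6667.

Test eqn y'=λy, z=hλ:
  k1=λy_n ⇒ h·k1=z·y_n;  k2=λ(1+1/2z)y_n ⇒ h·k2=z(1+1/2z)y_n
  y_{n+1}/y_n = 1 + 2/5z + 3/5z(1+1/2z) = 1 + z + 3/10z²
  Hence R(z) = 1 + z + 3/10z².

Boundary: |R(x)|=1, x<0.
x=-0.47: |R|=0.5963
R=1: x+3/10x²=0 ⇒ x=−10/3=-3.3333; min R=1−1/(4·3/10)=0.1667>−1
Confirm numerically:
  x=-3.312: |R|=0.97880 <1
  x=-3.273: |R|=0.94076 <1
  x=-3.257: |R|=0.92541 <1
  x=-2.100: |R|=0.22300 <1
  x=-3.854: |R|=1.60199 >1
  x=-3.508: |R|=1.18382 >1
Stable set (-3.3333, 0).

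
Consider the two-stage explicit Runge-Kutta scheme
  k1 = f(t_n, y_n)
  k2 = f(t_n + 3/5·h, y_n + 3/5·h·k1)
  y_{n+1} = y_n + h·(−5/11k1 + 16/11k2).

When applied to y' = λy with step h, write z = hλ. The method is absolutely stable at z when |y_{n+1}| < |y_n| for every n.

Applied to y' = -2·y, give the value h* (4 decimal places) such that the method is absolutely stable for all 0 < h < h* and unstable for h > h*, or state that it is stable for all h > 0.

Test eqn y'=λy, z=hλ:
  k1=λy_n ⇒ h·k1=z·y_n;  k2=λ(1+3/5z)y_n ⇒ h·k2=z(1+3/5z)y_n
  y_{n+1}/y_n = 1 − 5/11z + 16/11z(1+3/5z) = 1 + z + 48/55z²
  so R(z) = 1 + z + 48/55z².

Solve |R(x)|<1 on ℝ⁻.
x=-1.18: |R|=1.0352
R=1: x+48/55x²=0 ⇒ x=−55/48=-1.1458; min R=1−1/(4·48/55)=0.7135>−1
Confirm numerically:
  x=-1.113: |R|=0.96811 <1
  x=-1.112: |R|=0.96717 <1
  x=-0.920: |R|=0.81868 <1
  x=-0.717: |R|=0.73166 <1
  x=-1.423: |R|=1.34421 >1
  x=-1.325: |R|=1.20718 >1
Stable set (-1.1458, 0).

(-1.1458,0); λ=-2 ⇒ h* = (55/48)/2 = 0.5729.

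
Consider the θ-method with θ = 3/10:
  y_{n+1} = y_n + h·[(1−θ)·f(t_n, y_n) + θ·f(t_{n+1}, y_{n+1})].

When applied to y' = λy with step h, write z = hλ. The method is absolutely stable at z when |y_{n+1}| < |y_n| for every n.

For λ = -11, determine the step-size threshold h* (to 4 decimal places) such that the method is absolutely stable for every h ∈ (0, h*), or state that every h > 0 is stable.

(-5.0000,0); λ=-11 ⇒ h* = (5)/11 = 0.4545.

On y'=λy, z=hλ:
  y_{n+1} = y_n + z·[7/10·y_n + 3/10·y_{n+1}] ⇒ (1 − 3/10z)y_{n+1} = (1 + 7/10z)y_n
  Hence R(z) = (1 + 7/10z)/(1 − 3/10z).

Solve |R(x)|<1 on ℝ⁻.
x=-0.96: |R|=0.2547
R=−1: 1+7/10x = −1+3/10x ⇒ -2/5x=2 ⇒ x=2/(-2/5)=-5.0000
Confirm numerically:
  x=-4.964: |R|=0.99422 <1
  x=-3.126: |R|=0.61317 <1
  x=-2.433: |R|=0.40644 <1
  x=-5.515: |R|=1.07760 >1
  x=-5.106: |R|=1.01675 >1
Interval (-5.0000, 0).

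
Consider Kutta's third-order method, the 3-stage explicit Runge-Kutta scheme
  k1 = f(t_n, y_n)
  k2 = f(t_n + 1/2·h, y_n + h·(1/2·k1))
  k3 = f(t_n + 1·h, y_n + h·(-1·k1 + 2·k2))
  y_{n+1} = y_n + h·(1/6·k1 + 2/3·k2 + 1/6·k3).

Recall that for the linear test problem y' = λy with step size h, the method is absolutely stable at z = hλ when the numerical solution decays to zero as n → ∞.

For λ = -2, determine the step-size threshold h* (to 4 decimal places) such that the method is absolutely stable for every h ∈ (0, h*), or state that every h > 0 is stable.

With y'=λy (z=hλ):
  order 3, 3-stage ⇒ R(z)=1+z+z^2/2+z^3/6
  (e.g. R(-1.64)=-0.03036, |R|=0.03036)

Boundary: |R(x)|=1, x<0.
x=-1.64: |R|=0.0304
|R(-2.9)|=1.7598 |R(-1.57)|=0.0175 |R(-1.33)|=0.1623
Bisect:
  x_lo=-2.8886 |R|=1.7336  x_hi=-0.1541 |R|=0.8572
  mid=-1.52132 |R|=0.04906 →hi
  mid=-2.20495 |R|=0.56072 →hi
  mid=-2.54677 |R|=1.05682 →lo
  mid=-2.37586 |R|=0.78868 →hi
  mid=-2.46131 |R|=0.91741 →hi
  mid=-2.50404 |R|=0.98575 →hi
  mid=-2.52540 |R|=1.02094 →lo
  mid=-2.51472 |R|=1.00325 →lo
  mid=-2.50938 |R|=0.99448 →hi
  ...
  [-2.51289,-2.51272] ⇒ x*=-2.5127
So |R|<1 on (-2.5127, 0).

(-2.5127,0); λ=-2 ⇒ h* = 1.2564.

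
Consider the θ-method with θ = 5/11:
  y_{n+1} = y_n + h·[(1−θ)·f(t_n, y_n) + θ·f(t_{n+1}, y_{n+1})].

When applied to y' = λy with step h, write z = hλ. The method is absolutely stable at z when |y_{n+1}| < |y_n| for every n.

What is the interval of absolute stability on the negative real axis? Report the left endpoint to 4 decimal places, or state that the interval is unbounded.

Set f=λy, z=hλ:
  y_{n+1} = y_n + z·[6/11·y_n + 5/11·y_{n+1}] ⇒ (1 − 5/11z)y_{n+1} = (1 + 6/11z)y_n
  ⇒ R(z) = (1 + 6/11z)/(1 − 5/11z).

Need |R(x)|<1, x<0.
x=-0.72: |R|=0.4575
R=−1: 1+6/11x = −1+5/11x ⇒ -1/11x=2 ⇒ x=2/(-1/11)=-22.0000
Confirm numerically:
  x=-19.628: |R|=0.97827 <1
  x=-17.677: |R|=0.95650 <1
  x=-12.517: |R|=0.87113 <1
  x=-22.590: |R|=1.00476 >1
  x=-22.261: |R|=1.00213 >1
So |R|<1 on (-22.0000, 0).

(-22.0000, 0).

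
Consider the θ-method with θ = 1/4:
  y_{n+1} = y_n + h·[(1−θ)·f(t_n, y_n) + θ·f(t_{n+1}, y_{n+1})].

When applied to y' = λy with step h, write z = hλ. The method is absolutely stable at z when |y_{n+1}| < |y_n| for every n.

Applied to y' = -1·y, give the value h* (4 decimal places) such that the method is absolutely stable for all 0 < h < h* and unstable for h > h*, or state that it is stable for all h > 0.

(-4.0000,0); λ=-1 ⇒ h* = (4)/1 = 4.0000.

With y'=λy (z=hλ):
  y_{n+1} = y_n + z·[3/4·y_n + 1/4·y_{n+1}] ⇒ (1 − 1/4z)y_{n+1} = (1 + 3/4z)y_n
  Hence R(z) = (1 + 3/4z)/(1 − 1/4z).

Need |R(x)|<1, x<0.
x=-1.25: |R|=0.0476
R=−1: 1+3/4x = −1+1/4x ⇒ -1/2x=2 ⇒ x=2/(-1/2)=-4.0000
Confirm numerically:
  x=-2.705: |R|=0.61372 <1
  x=-1.771: |R|=0.22752 <1
  x=-1.670: |R|=0.17813 <1
  x=-1.649: |R|=0.16764 <1
  x=-4.516: |R|=1.12118 >1
  x=-4.455: |R|=1.10763 >1
  x=-4.062: |R|=1.01538 >1
Interval (-4.0000, 0).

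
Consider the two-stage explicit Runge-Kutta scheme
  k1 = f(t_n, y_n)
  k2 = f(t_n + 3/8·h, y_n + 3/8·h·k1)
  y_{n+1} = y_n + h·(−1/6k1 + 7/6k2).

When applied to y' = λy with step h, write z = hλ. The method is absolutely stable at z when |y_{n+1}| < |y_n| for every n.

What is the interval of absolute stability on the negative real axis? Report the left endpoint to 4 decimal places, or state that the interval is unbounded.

On y'=λy, z=hλ:
  k1=λy_n ⇒ h·k1=z·y_n;  k2=λ(1+3/8z)y_n ⇒ h·k2=z(1+3/8z)y_n
  y_{n+1}/y_n = 1 − 1/6z + 7/6z(1+3/8z) = 1 + z + 7/16z²
  so R(z) = 1 + z + 7/16z².

Boundary: |R(x)|=1, x<0.
x=-0.98: |R|=0.4402
R=1: x+7/16x²=0 ⇒ x=−16/7=-2.2857; min R=1−1/(4·7/16)=0.4286>−1
Confirm numerically:
  x=-2.210: |R|=0.92679 <1
  x=-1.640: |R|=0.53670 <1
  x=-1.552: |R|=0.50181 <1
  x=-1.460: |R|=0.47257 <1
  x=-2.842: |R|=1.69167 >1
  x=-2.453: |R|=1.17953 >1
  x=-2.407: |R|=1.12772 >1
Stable set (-2.2857, 0).

(-2.2857, 0).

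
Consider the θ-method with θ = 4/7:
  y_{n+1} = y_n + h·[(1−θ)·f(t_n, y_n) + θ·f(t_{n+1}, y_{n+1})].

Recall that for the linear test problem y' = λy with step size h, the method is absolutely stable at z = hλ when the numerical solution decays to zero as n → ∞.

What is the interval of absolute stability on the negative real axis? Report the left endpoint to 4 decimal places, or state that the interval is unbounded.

Set f=λy, z=hλ:
  y_{n+1} = y_n + z·[3/7·y_n + 4/7·y_{n+1}] ⇒ (1 − 4/7z)y_{n+1} = (1 + 3/7z)y_n
  Hence R(z) = (1 + 3/7z)/(1 − 4/7z).

Find x<0 with |R(x)|<1.
x=-0.75: |R|=0.4750
x=-2: |R|=0.0667
x=-10: |R|=0.4894
x=-100: |R|=0.7199
θ=4/7≥1/2 ⇒ |1+3/7x|<|1−4/7x| ∀x<0 ⇒ stable on all of ℝ⁻.

unbounded; (−∞, 0).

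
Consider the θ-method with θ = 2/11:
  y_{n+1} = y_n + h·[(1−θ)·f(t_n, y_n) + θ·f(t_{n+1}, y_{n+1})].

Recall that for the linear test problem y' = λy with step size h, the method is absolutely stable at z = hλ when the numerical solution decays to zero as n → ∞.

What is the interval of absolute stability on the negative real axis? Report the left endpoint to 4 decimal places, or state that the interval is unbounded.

z∈(-3.1429,0).

Set f=λy, z=hλ:
  y_{n+1} = y_n + z·[9/11·y_n + 2/11·y_{n+1}] ⇒ (1 − 2/11z)y_{n+1} = (1 + 9/11z)y_n
  so R(z) = (1 + 9/11z)/(1 − 2/11z).

Solve |R(x)|<1 on ℝ⁻.
x=-0.62: |R|=0.4428
R=−1: 1+9/11x = −1+2/11x ⇒ -7/11x=2 ⇒ x=2/(-7/11)=-3.1429
Confirm numerically:
  x=-2.854: |R|=0.87898 <1
  x=-2.735: |R|=0.82665 <1
  x=-2.271: |R|=0.60732 <1
  x=-2.011: |R|=0.47257 <1
  x=-3.533: |R|=1.15117 >1
  x=-3.513: |R|=1.14374 >1
  x=-3.251: |R|=1.04325 >1
So |R|<1 on (-3.1429, 0).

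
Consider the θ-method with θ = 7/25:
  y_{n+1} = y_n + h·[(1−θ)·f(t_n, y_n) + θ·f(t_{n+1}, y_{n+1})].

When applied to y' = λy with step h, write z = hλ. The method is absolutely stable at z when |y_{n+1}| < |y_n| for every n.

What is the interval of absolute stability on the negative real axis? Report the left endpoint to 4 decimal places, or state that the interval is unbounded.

z∈(-4.5455,0).

Set f=λy, z=hλ:
  y_{n+1} = y_n + z·[18/25·y_n + 7/25·y_{n+1}] ⇒ (1 − 7/25z)y_{n+1} = (1 + 18/25z)y_n
  so R(z) = (1 + 18/25z)/(1 − 7/25z).

Need |R(x)|<1, x<0.
x=-0.56: |R|=0.5159
R=−1: 1+18/25x = −1+7/25x ⇒ -11/25x=2 ⇒ x=2/(-11/25)=-4.5455
Confirm numerically:
  x=-3.409: |R|=0.74416 <1
  x=-2.708: |R|=0.54018 <1
  x=-2.635: |R|=0.51628 <1
  x=-1.885: |R|=0.23380 <1
  x=-4.733: |R|=1.03549 >1
  x=-4.588: |R|=1.00819 >1
  x=-4.577: |R|=1.00608 >1
Stable set (-4.5455, 0).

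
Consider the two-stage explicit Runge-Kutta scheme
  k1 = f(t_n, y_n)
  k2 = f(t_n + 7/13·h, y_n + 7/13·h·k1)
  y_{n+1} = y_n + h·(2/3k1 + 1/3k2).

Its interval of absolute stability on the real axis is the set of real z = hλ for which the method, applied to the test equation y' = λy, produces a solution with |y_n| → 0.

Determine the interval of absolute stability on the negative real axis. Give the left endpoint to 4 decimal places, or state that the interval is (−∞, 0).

z∈(-5.5714,0).

With y'=λy (z=hλ):
  k1=λy_n ⇒ h·k1=z·y_n;  k2=λ(1+7/13z)y_n ⇒ h·k2=z(1+7/13z)y_n
  y_{n+1}/y_n = 1 + 2/3z + 1/3z(1+7/13z) = 1 + z + 7/39z²
  Hence R(z) = 1 + z + 7/39z².

Need |R(x)|<1, x<0.
x=-0.52: |R|=0.5285
R=1: x+7/39x²=0 ⇒ x=−39/7=-5.5714; min R=1−1/(4·7/39)=-0.3929>−1
Confirm numerically:
  x=-4.518: |R|=0.14575 <1
  x=-4.389: |R|=0.06852 <1
  x=-4.237: |R|=0.01482 <1
  x=-3.845: |R|=0.19146 <1
  x=-5.669: |R|=1.09928 >1
  x=-5.664: |R|=1.09411 >1
Interval (-5.5714, 0).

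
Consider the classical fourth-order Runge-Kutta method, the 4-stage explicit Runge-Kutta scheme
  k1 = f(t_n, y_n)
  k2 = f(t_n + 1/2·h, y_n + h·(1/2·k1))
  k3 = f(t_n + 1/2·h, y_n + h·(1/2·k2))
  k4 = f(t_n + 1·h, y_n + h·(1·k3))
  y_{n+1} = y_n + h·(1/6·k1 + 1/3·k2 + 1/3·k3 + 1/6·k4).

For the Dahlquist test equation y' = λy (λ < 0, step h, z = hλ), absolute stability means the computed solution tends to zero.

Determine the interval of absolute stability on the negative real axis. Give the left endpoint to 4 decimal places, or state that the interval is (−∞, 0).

Test eqn y'=λy, z=hλ:
  order 4, 4-stage ⇒ R(z)=1+z+z^2/2+z^3/6+z^4/24
  (e.g. R(-1.68)=0.27284, |R|=0.27284)

Need |R(x)|<1, x<0.
x=-1.68: |R|=0.2728
|R(-2.29)|=0.4764 |R(-1.98)|=0.3269 |R(-1.87)|=0.2981
Bisect:
  x_lo=-3.4364 |R|=2.5150  x_hi=-0.1539 |R|=0.8573
  mid=-1.79515 |R|=0.28467 →hi
  mid=-2.61576 |R|=0.77307 →hi
  mid=-3.02607 |R|=1.42800 →lo
  mid=-2.82092 |R|=1.05505 →lo
  mid=-2.71834 |R|=0.90366 →hi
  mid=-2.76963 |R|=0.97664 →hi
  mid=-2.79527 |R|=1.01515 →lo
  mid=-2.78245 |R|=0.99572 →hi
  mid=-2.78886 |R|=1.00540 →lo
  mid=-2.78566 |R|=1.00055 →lo
  ...
  [-2.78546,-2.78526] ⇒ x*=-2.7853
Interval (-2.7853, 0).

(-2.7853, 0).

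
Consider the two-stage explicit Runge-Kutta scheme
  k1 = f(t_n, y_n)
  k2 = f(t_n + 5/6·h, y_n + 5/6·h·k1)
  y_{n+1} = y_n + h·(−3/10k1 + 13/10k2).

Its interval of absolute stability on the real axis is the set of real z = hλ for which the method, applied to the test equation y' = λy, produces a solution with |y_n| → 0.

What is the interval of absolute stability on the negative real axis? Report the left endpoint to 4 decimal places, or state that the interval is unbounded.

Test eqn y'=λy, z=hλ:
  k1=λy_n ⇒ h·k1=z·y_n;  k2=λ(1+5/6z)y_n ⇒ h·k2=z(1+5/6z)y_n
  y_{n+1}/y_n = 1 − 3/10z + 13/10z(1+5/6z) = 1 + z + 13/12z²
  R(z) = 1 + z + 13/12z².

Solve |R(x)|<1 on ℝ⁻.
x=-1.72: |R|=2.4849
R=1: x+13/12x²=0 ⇒ x=−12/13=-0.9231; min R=1−1/(4·13/12)=0.7692>−1
Confirm numerically:
  x=-0.785: |R|=0.88258 <1
  x=-0.679: |R|=0.82046 <1
  x=-0.644: |R|=0.80530 <1
  x=-1.477: |R|=1.88632 >1
  x=-0.954: |R|=1.03196 >1
So |R|<1 on (-0.9231, 0).

z∈(-0.9231,0).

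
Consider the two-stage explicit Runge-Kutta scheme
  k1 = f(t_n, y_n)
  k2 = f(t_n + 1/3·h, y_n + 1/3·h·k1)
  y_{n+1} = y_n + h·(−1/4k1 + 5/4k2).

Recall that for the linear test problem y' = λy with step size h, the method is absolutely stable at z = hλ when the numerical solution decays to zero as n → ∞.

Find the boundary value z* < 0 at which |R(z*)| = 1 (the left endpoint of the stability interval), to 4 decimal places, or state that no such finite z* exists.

Test eqn y'=λy, z=hλ:
  k1=λy_n ⇒ h·k1=z·y_n;  k2=λ(1+1/3z)y_n ⇒ h·k2=z(1+1/3z)y_n
  y_{n+1}/y_n = 1 − 1/4z + 5/4z(1+1/3z) = 1 + z + 5/12z²
  ⇒ R(z) = 1 + z + 5/12z².

Find x<0 with |R(x)|<1.
x=-0.8: |R|=0.4667
R=1: x+5/12x²=0 ⇒ x=−12/5=-2.4000; min R=1−1/(4·5/12)=0.4000>−1
Confirm numerically:
  x=-2.152: |R|=0.77763 <1
  x=-1.240: |R|=0.40067 <1
  x=-1.235: |R|=0.40051 <1
  x=-1.181: |R|=0.40015 <1
  x=-2.980: |R|=1.72017 >1
  x=-2.663: |R|=1.29182 >1
  x=-2.503: |R|=1.10742 >1
So |R|<1 on (-2.4000, 0).

z* = -2.4000.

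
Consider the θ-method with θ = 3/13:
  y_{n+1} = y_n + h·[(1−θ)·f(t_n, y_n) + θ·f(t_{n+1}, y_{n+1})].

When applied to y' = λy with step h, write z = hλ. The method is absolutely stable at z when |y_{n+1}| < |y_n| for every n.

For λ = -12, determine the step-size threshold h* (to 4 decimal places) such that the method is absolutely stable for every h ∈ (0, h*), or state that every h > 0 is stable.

Test eqn y'=λy, z=hλ:
  y_{n+1} = y_n + z·[10/13·y_n + 3/13·y_{n+1}] ⇒ (1 − 3/13z)y_{n+1} = (1 + 10/13z)y_n
  so R(z) = (1 + 10/13z)/(1 − 3/13z).

Boundary: |R(x)|=1, x<0.
x=-1.72: |R|=0.2313
R=−1: 1+10/13x = −1+3/13x ⇒ -7/13x=2 ⇒ x=2/(-7/13)=-3.7143
Confirm numerically:
  x=-3.635: |R|=0.97678 <1
  x=-3.508: |R|=0.93862 <1
  x=-2.401: |R|=0.54497 <1
  x=-1.928: |R|=0.33433 <1
  x=-4.311: |R|=1.16107 >1
  x=-4.036: |R|=1.08969 >1
Stable set (-3.7143, 0).

(-3.7143,0); λ=-12 ⇒ h* = (26/7)/12 = 0.3095.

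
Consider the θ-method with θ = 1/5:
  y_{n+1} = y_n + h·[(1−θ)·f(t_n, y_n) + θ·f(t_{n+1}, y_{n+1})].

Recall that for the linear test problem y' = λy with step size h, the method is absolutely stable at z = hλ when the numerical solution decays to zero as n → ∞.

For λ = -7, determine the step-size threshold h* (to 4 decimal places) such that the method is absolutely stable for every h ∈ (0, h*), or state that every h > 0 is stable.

Test eqn y'=λy, z=hλ:
  y_{n+1} = y_n + z·[4/5·y_n + 1/5·y_{n+1}] ⇒ (1 − 1/5z)y_{n+1} = (1 + 4/5z)y_n
  so R(z) = (1 + 4/5z)/(1 − 1/5z).

Need |R(x)|<1, x<0.
x=-1.24: |R|=0.0064
R=−1: 1+4/5x = −1+1/5x ⇒ -3/5x=2 ⇒ x=2/(-3/5)=-3.3333
Confirm numerically:
  x=-3.299: |R|=0.98759 <1
  x=-1.999: |R|=0.42806 <1
  x=-1.944: |R|=0.39977 <1
  x=-1.346: |R|=0.06051 <1
  x=-3.509: |R|=1.06193 >1
  x=-3.432: |R|=1.03510 >1
Stable set (-3.3333, 0).

(-3.3333,0); λ=-7 ⇒ h* = (10/3)/7 = 0.4762.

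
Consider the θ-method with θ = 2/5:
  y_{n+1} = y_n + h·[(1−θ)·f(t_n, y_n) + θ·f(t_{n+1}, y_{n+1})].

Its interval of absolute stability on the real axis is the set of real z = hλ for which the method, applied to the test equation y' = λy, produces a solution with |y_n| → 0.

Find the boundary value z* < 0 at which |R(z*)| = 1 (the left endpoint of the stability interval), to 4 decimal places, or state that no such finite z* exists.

left endpoint -10.0000.

On y'=λy, z=hλ:
  y_{n+1} = y_n + z·[3/5·y_n + 2/5·y_{n+1}] ⇒ (1 − 2/5z)y_{n+1} = (1 + 3/5z)y_n
  Hence R(z) = (1 + 3/5z)/(1 − 2/5z).

Boundary: |R(x)|=1, x<0.
x=-0.51: |R|=0.5764
R=−1: 1+3/5x = −1+2/5x ⇒ -1/5x=2 ⇒ x=2/(-1/5)=-10.0000
Confirm numerically:
  x=-9.361: |R|=0.97306 <1
  x=-7.813: |R|=0.89397 <1
  x=-6.905: |R|=0.83546 <1
  x=-5.972: |R|=0.76228 <1
  x=-10.445: |R|=1.01719 >1
  x=-10.160: |R|=1.00632 >1
So |R|<1 on (-10.0000, 0).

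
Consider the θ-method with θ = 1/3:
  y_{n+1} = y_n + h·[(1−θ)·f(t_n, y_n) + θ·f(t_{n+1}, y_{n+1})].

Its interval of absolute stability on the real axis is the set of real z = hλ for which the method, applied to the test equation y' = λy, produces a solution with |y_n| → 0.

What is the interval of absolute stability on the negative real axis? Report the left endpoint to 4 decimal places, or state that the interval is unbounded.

(-6.0000, 0).

On y'=λy, z=hλ:
  y_{n+1} = y_n + z·[2/3·y_n + 1/3·y_{n+1}] ⇒ (1 − 1/3z)y_{n+1} = (1 + 2/3z)y_n
  R(z) = (1 + 2/3z)/(1 − 1/3z).

Boundary: |R(x)|=1, x<0.
x=-0.56: |R|=0.5281
R=−1: 1+2/3x = −1+1/3x ⇒ -1/3x=2 ⇒ x=2/(-1/3)=-6.0000
Confirm numerically:
  x=-4.921: |R|=0.86378 <1
  x=-2.666: |R|=0.41158 <1
  x=-2.415: |R|=0.33795 <1
  x=-6.314: |R|=1.03371 >1
  x=-6.159: |R|=1.01736 >1
  x=-6.075: |R|=1.00826 >1
Stable set (-6.0000, 0).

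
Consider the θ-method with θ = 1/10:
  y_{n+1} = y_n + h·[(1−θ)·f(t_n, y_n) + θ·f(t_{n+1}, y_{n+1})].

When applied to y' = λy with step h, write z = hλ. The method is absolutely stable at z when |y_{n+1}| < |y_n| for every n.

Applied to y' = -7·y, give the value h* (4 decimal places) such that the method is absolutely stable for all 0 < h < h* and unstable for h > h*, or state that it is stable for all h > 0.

Test eqn y'=λy, z=hλ:
  y_{n+1} = y_n + z·[9/10·y_n + 1/10·y_{n+1}] ⇒ (1 − 1/10z)y_{n+1} = (1 + 9/10z)y_n
  ⇒ R(z) = (1 + 9/10z)/(1 − 1/10z).

Boundary: |R(x)|=1, x<0.
x=-1.75: |R|=0.4894
R=−1: 1+9/10x = −1+1/10x ⇒ -4/5x=2 ⇒ x=2/(-4/5)=-2.5000
Confirm numerically:
  x=-2.248: |R|=0.83540 <1
  x=-1.972: |R|=0.64718 <1
  x=-1.606: |R|=0.38377 <1
  x=-1.257: |R|=0.11664 <1
  x=-2.845: |R|=1.21487 >1
  x=-2.584: |R|=1.05340 >1
  x=-2.547: |R|=1.02997 >1
So |R|<1 on (-2.5000, 0).

(-2.5000,0); λ=-7 ⇒ h* = (5/2)/7 = 0.3571.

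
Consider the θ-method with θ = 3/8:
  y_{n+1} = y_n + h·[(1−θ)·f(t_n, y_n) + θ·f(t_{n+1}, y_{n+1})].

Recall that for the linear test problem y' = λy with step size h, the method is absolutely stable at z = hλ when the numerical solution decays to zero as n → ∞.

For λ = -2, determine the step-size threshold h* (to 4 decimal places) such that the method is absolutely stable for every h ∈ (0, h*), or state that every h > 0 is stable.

(-8.0000,0); λ=-2 ⇒ h* = (8)/2 = 4.0000.

Set f=λy, z=hλ:
  y_{n+1} = y_n + z·[5/8·y_n + 3/8·y_{n+1}] ⇒ (1 − 3/8z)y_{n+1} = (1 + 5/8z)y_n
  so R(z) = (1 + 5/8z)/(1 − 3/8z).

Find x<0 with |R(x)|<1.
x=-1.74: |R|=0.0530
R=−1: 1+5/8x = −1+3/8x ⇒ -1/4x=2 ⇒ x=2/(-1/4)=-8.0000
Confirm numerically:
  x=-7.973: |R|=0.99831 <1
  x=-7.046: |R|=0.93452 <1
  x=-4.592: |R|=0.68699 <1
  x=-8.572: |R|=1.03393 >1
  x=-8.346: |R|=1.02095 >1
  x=-8.338: |R|=1.02048 >1
So |R|<1 on (-8.0000, 0).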